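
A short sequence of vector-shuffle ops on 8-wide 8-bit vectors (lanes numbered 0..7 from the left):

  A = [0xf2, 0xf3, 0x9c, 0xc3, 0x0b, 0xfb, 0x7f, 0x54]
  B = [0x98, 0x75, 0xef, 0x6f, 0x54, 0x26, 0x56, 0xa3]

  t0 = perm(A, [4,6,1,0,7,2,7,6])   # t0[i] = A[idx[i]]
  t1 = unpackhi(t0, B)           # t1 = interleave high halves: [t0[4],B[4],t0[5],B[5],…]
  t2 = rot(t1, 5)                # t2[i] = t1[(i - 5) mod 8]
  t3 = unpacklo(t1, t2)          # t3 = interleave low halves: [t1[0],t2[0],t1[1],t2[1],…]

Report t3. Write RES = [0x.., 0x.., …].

RES = [0x54, 0x26, 0x54, 0x54, 0x9c, 0x56, 0x26, 0x7f]

  t0: 0b 7f f3 f2 54 9c 54 7f
  t1: 54 54 9c 26 54 56 7f a3
  t2: 26 54 56 7f a3 54 54 9c
  t3: 54 26 54 54 9c 56 26 7f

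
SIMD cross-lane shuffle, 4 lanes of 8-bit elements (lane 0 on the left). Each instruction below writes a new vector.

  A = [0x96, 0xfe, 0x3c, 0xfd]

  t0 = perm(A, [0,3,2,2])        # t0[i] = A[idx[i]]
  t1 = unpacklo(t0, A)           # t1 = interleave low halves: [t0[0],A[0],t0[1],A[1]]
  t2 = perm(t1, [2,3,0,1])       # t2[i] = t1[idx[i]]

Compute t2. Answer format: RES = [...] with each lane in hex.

→ t0 |96|fd|3c|3c|
→ t1 |96|96|fd|fe|
→ t2 |fd|fe|96|96|

RES = [ 0xfd  0xfe  0x96  0x96 ]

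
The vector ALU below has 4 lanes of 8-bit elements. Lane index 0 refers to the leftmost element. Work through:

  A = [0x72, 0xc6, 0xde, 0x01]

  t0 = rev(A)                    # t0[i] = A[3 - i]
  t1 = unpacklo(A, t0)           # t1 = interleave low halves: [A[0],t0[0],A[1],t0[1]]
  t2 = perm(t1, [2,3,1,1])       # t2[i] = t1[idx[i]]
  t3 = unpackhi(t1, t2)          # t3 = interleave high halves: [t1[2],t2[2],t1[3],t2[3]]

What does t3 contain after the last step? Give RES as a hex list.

→ t0 |01|de|c6|72|
→ t1 |72|01|c6|de|
→ t2 |c6|de|01|01|
→ t3 |c6|01|de|01|

RES = [0xc6, 0x01, 0xde, 0x01]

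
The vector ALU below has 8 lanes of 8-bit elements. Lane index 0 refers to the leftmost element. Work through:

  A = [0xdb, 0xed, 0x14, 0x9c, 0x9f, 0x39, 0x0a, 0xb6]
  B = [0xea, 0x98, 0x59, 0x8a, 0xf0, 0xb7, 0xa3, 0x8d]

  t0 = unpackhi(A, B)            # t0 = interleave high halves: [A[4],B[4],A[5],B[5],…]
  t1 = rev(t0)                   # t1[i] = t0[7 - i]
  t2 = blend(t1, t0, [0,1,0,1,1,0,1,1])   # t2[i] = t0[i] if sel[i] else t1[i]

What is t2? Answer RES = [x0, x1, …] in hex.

RES = [ 0x8d  0xf0  0xa3  0xb7  0x0a  0x39  0xb6  0x8d ]

→ t0 |9f|f0|39|b7|0a|a3|b6|8d|
→ t1 |8d|b6|a3|0a|b7|39|f0|9f|
→ t2 |8d|f0|a3|b7|0a|39|b6|8d|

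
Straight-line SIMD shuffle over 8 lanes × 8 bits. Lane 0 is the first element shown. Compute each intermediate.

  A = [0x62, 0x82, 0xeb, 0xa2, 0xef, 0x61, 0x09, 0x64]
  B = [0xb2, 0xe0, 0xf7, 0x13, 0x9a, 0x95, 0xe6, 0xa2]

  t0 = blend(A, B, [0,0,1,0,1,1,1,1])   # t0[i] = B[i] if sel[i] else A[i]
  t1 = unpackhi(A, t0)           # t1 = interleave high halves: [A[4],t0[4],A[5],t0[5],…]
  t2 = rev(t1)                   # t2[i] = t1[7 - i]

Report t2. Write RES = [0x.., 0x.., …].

→ t0 |62|82|f7|a2|9a|95|e6|a2|
→ t1 |ef|9a|61|95|09|e6|64|a2|
→ t2 |a2|64|e6|09|95|61|9a|ef|

RES = [ 0xa2  0x64  0xe6  0x09  0x95  0x61  0x9a  0xef ]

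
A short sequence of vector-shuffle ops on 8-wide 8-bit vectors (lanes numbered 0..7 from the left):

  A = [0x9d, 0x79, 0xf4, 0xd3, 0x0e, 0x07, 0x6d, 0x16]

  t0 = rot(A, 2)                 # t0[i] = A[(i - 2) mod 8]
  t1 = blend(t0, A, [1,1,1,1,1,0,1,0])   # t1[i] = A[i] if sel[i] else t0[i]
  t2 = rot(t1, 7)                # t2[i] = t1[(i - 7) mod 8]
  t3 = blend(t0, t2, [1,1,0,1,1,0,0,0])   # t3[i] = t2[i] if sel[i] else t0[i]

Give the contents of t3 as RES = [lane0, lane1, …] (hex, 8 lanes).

RES = [ 0x79  0xf4  0x9d  0x0e  0xd3  0xd3  0x0e  0x07 ]

→ t0 |6d|16|9d|79|f4|d3|0e|07|
→ t1 |9d|79|f4|d3|0e|d3|6d|07|
→ t2 |79|f4|d3|0e|d3|6d|07|9d|
→ t3 |79|f4|9d|0e|d3|d3|0e|07|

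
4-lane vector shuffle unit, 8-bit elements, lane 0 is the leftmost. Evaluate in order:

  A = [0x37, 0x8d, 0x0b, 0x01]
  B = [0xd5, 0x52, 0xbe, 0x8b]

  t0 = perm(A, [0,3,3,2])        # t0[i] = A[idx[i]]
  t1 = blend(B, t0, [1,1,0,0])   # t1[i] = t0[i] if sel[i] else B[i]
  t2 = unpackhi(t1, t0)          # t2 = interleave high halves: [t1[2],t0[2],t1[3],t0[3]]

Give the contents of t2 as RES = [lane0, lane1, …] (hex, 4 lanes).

→ t0 |37|01|01|0b|
→ t1 |37|01|be|8b|
→ t2 |be|01|8b|0b|

RES = [ 0xbe  0x01  0x8b  0x0b ]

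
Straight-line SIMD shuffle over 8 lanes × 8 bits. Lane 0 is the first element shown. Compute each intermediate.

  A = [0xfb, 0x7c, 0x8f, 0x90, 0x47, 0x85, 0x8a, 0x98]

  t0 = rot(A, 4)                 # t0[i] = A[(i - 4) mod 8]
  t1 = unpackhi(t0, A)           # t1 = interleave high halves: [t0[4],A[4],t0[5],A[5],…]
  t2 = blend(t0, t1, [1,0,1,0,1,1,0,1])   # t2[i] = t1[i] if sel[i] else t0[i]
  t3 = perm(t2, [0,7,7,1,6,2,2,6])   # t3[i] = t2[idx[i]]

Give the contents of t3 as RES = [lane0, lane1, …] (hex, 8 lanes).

RES = [ 0xfb  0x98  0x98  0x85  0x8f  0x7c  0x7c  0x8f ]

→ t0 |47|85|8a|98|fb|7c|8f|90|
→ t1 |fb|47|7c|85|8f|8a|90|98|
→ t2 |fb|85|7c|98|8f|8a|8f|98|
→ t3 |fb|98|98|85|8f|7c|7c|8f|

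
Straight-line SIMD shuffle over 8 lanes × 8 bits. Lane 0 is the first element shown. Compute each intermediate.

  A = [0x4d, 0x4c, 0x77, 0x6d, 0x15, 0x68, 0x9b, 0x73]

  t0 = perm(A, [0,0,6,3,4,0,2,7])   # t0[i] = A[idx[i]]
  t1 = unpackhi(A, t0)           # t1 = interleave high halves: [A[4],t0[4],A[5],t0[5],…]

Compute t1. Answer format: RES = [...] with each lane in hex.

t0 = [0x4d, 0x4d, 0x9b, 0x6d, 0x15, 0x4d, 0x77, 0x73]
t1 = [0x15, 0x15, 0x68, 0x4d, 0x9b, 0x77, 0x73, 0x73]

RES = [ 0x15  0x15  0x68  0x4d  0x9b  0x77  0x73  0x73 ]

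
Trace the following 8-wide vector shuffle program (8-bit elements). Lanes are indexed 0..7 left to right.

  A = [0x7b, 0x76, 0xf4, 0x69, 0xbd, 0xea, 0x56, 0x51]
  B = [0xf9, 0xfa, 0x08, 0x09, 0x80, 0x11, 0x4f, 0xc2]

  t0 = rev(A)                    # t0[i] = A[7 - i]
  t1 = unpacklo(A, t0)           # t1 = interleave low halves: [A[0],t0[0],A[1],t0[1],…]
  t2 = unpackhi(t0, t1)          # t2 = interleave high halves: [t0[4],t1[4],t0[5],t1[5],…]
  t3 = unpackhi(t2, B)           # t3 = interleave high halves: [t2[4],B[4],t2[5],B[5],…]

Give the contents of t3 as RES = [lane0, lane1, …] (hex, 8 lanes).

  t0: 51 56 ea bd 69 f4 76 7b
  t1: 7b 51 76 56 f4 ea 69 bd
  t2: 69 f4 f4 ea 76 69 7b bd
  t3: 76 80 69 11 7b 4f bd c2

RES = [0x76, 0x80, 0x69, 0x11, 0x7b, 0x4f, 0xbd, 0xc2]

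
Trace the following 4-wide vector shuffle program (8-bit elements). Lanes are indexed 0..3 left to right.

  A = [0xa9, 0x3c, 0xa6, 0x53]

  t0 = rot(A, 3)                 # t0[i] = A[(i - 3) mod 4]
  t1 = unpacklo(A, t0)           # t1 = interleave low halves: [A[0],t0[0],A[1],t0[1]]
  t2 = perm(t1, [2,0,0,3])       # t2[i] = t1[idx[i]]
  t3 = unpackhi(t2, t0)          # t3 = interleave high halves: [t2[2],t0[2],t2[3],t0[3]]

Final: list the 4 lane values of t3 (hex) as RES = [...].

t0 = [0x3c, 0xa6, 0x53, 0xa9]
t1 = [0xa9, 0x3c, 0x3c, 0xa6]
t2 = [0x3c, 0xa9, 0xa9, 0xa6]
t3 = [0xa9, 0x53, 0xa6, 0xa9]

RES = [ 0xa9  0x53  0xa6  0xa9 ]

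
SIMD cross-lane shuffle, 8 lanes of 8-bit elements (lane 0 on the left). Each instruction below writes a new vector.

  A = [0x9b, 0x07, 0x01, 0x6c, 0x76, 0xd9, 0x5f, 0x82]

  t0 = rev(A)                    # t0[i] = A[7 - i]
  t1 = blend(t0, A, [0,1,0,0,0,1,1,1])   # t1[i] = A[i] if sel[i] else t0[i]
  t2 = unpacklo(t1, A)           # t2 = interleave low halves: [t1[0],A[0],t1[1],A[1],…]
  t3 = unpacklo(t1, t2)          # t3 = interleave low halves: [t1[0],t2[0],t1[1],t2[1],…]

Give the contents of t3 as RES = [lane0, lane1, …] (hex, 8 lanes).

  t0: 82 5f d9 76 6c 01 07 9b
  t1: 82 07 d9 76 6c d9 5f 82
  t2: 82 9b 07 07 d9 01 76 6c
  t3: 82 82 07 9b d9 07 76 07

RES = [ 0x82  0x82  0x07  0x9b  0xd9  0x07  0x76  0x07 ]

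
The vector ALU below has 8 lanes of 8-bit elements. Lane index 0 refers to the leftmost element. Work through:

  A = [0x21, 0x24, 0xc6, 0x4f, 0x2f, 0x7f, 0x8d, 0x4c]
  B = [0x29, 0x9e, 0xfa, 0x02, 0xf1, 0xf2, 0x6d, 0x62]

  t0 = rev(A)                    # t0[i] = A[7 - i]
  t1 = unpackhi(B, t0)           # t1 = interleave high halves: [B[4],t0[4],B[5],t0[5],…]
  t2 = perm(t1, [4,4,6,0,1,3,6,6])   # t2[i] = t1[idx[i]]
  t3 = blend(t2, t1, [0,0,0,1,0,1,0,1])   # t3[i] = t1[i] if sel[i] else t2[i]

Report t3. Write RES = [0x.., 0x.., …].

  t0: 4c 8d 7f 2f 4f c6 24 21
  t1: f1 4f f2 c6 6d 24 62 21
  t2: 6d 6d 62 f1 4f c6 62 62
  t3: 6d 6d 62 c6 4f 24 62 21

RES = [0x6d, 0x6d, 0x62, 0xc6, 0x4f, 0x24, 0x62, 0x21]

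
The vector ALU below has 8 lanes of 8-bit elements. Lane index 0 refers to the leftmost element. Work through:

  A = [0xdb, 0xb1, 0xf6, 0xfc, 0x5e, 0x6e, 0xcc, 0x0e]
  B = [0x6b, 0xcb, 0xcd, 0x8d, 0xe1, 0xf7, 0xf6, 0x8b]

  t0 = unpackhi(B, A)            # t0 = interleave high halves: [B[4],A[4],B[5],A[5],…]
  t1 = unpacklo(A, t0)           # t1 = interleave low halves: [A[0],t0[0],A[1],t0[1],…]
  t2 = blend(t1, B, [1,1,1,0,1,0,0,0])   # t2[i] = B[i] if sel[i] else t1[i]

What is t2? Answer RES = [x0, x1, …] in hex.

RES = [ 0x6b  0xcb  0xcd  0x5e  0xe1  0xf7  0xfc  0x6e ]

→ t0 |e1|5e|f7|6e|f6|cc|8b|0e|
→ t1 |db|e1|b1|5e|f6|f7|fc|6e|
→ t2 |6b|cb|cd|5e|e1|f7|fc|6e|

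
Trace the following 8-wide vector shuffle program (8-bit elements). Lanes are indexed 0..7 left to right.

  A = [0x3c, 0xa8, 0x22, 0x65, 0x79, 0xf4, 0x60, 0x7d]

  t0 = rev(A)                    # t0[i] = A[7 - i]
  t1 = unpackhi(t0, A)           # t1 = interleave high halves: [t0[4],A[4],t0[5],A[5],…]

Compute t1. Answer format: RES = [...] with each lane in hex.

RES = [0x65, 0x79, 0x22, 0xf4, 0xa8, 0x60, 0x3c, 0x7d]

→ t0 |7d|60|f4|79|65|22|a8|3c|
→ t1 |65|79|22|f4|a8|60|3c|7d|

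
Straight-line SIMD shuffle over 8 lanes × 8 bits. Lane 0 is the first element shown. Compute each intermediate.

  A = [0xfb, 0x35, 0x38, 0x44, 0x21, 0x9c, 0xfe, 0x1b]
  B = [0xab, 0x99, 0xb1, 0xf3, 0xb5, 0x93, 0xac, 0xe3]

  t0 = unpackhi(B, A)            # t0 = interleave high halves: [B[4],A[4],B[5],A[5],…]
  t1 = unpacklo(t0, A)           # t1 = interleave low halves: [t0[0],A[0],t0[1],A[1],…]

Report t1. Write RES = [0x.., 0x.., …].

RES = [0xb5, 0xfb, 0x21, 0x35, 0x93, 0x38, 0x9c, 0x44]

  t0: b5 21 93 9c ac fe e3 1b
  t1: b5 fb 21 35 93 38 9c 44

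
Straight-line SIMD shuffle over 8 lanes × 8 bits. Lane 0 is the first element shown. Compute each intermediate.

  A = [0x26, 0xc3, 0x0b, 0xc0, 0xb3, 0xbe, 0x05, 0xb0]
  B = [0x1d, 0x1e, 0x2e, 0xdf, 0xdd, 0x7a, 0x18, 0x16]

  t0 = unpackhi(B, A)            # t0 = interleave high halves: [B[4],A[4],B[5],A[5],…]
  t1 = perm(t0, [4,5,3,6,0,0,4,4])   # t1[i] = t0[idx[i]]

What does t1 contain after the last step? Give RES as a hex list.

→ t0 |dd|b3|7a|be|18|05|16|b0|
→ t1 |18|05|be|16|dd|dd|18|18|

RES = [ 0x18  0x05  0xbe  0x16  0xdd  0xdd  0x18  0x18 ]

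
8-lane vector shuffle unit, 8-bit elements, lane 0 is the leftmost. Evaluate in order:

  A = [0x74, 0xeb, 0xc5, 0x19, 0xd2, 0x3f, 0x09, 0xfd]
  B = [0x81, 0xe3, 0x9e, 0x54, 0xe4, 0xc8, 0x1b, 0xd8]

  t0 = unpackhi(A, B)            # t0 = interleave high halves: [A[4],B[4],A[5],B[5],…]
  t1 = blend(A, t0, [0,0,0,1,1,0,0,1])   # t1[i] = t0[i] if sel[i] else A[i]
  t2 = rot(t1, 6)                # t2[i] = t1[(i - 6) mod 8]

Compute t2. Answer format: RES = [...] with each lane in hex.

t0 = [0xd2, 0xe4, 0x3f, 0xc8, 0x09, 0x1b, 0xfd, 0xd8]
t1 = [0x74, 0xeb, 0xc5, 0xc8, 0x09, 0x3f, 0x09, 0xd8]
t2 = [0xc5, 0xc8, 0x09, 0x3f, 0x09, 0xd8, 0x74, 0xeb]

RES = [0xc5, 0xc8, 0x09, 0x3f, 0x09, 0xd8, 0x74, 0xeb]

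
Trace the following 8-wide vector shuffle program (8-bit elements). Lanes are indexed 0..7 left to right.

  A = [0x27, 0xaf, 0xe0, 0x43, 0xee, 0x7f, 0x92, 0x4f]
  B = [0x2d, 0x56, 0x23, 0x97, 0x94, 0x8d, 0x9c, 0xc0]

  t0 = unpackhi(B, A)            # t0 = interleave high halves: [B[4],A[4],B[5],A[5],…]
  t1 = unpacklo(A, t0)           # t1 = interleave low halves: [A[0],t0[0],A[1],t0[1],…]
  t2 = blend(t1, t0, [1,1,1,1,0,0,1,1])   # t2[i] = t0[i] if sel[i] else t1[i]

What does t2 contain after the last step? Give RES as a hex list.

→ t0 |94|ee|8d|7f|9c|92|c0|4f|
→ t1 |27|94|af|ee|e0|8d|43|7f|
→ t2 |94|ee|8d|7f|e0|8d|c0|4f|

RES = [0x94, 0xee, 0x8d, 0x7f, 0xe0, 0x8d, 0xc0, 0x4f]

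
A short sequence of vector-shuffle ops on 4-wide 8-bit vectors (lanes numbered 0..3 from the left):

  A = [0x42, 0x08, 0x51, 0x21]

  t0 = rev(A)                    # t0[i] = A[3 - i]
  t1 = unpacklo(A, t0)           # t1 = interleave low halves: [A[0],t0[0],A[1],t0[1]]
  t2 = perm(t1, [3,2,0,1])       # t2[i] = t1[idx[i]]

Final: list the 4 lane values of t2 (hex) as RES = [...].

RES = [ 0x51  0x08  0x42  0x21 ]

  t0: 21 51 08 42
  t1: 42 21 08 51
  t2: 51 08 42 21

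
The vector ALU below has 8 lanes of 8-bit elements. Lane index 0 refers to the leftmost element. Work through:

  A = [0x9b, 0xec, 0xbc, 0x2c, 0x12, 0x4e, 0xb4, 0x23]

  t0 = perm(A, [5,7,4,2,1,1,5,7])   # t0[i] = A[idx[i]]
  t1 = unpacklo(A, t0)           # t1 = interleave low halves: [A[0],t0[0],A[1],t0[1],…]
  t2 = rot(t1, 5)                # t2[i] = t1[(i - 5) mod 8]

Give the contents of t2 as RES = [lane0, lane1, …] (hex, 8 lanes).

RES = [0x23, 0xbc, 0x12, 0x2c, 0xbc, 0x9b, 0x4e, 0xec]

  t0: 4e 23 12 bc ec ec 4e 23
  t1: 9b 4e ec 23 bc 12 2c bc
  t2: 23 bc 12 2c bc 9b 4e ec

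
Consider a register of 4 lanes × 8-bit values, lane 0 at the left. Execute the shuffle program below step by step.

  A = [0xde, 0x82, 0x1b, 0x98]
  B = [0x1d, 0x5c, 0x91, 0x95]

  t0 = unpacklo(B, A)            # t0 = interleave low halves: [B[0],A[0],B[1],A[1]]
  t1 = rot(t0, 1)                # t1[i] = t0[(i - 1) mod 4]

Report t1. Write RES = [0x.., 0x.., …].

→ t0 |1d|de|5c|82|
→ t1 |82|1d|de|5c|

RES = [0x82, 0x1d, 0xde, 0x5c]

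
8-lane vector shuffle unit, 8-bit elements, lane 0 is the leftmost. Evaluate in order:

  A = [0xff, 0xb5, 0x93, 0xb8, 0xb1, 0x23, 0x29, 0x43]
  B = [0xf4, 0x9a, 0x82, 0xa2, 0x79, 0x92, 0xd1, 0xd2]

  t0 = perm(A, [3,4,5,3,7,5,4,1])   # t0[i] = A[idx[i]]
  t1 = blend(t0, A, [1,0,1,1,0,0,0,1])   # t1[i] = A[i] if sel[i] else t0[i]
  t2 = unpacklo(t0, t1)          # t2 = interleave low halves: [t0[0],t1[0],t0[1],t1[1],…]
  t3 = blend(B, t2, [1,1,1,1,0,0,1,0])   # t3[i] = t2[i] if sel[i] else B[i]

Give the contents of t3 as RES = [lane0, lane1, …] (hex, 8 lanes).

t0 = [0xb8, 0xb1, 0x23, 0xb8, 0x43, 0x23, 0xb1, 0xb5]
t1 = [0xff, 0xb1, 0x93, 0xb8, 0x43, 0x23, 0xb1, 0x43]
t2 = [0xb8, 0xff, 0xb1, 0xb1, 0x23, 0x93, 0xb8, 0xb8]
t3 = [0xb8, 0xff, 0xb1, 0xb1, 0x79, 0x92, 0xb8, 0xd2]

RES = [0xb8, 0xff, 0xb1, 0xb1, 0x79, 0x92, 0xb8, 0xd2]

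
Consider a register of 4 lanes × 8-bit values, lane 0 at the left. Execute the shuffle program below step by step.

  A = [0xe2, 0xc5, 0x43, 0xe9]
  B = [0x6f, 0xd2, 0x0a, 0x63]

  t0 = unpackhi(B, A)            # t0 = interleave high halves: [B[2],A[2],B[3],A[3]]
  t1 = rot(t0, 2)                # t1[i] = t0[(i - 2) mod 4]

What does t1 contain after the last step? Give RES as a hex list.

  t0: 0a 43 63 e9
  t1: 63 e9 0a 43

RES = [ 0x63  0xe9  0x0a  0x43 ]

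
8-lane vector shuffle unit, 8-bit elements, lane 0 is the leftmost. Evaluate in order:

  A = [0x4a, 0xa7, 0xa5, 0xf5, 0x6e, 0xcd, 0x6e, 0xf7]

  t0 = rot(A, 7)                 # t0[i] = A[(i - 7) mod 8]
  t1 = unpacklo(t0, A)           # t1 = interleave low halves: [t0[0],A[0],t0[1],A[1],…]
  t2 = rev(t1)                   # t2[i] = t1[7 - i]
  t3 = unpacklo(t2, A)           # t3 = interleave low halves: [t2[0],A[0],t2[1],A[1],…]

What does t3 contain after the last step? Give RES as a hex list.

RES = [ 0xf5  0x4a  0x6e  0xa7  0xa5  0xa5  0xf5  0xf5 ]

  t0: a7 a5 f5 6e cd 6e f7 4a
  t1: a7 4a a5 a7 f5 a5 6e f5
  t2: f5 6e a5 f5 a7 a5 4a a7
  t3: f5 4a 6e a7 a5 a5 f5 f5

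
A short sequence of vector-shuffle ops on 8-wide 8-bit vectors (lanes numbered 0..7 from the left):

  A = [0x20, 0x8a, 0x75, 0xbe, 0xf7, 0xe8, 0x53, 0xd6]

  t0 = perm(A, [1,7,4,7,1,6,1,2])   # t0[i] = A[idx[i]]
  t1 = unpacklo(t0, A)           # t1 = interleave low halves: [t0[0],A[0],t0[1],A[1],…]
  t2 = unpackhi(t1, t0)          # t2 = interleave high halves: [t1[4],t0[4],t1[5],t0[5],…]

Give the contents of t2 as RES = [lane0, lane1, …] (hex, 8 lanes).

RES = [ 0xf7  0x8a  0x75  0x53  0xd6  0x8a  0xbe  0x75 ]

t0 = [0x8a, 0xd6, 0xf7, 0xd6, 0x8a, 0x53, 0x8a, 0x75]
t1 = [0x8a, 0x20, 0xd6, 0x8a, 0xf7, 0x75, 0xd6, 0xbe]
t2 = [0xf7, 0x8a, 0x75, 0x53, 0xd6, 0x8a, 0xbe, 0x75]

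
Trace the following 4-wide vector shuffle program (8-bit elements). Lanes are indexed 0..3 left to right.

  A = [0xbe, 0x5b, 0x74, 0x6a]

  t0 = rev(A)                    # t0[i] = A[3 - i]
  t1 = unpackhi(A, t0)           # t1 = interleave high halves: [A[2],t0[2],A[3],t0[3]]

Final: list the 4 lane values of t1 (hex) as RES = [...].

t0 = [0x6a, 0x74, 0x5b, 0xbe]
t1 = [0x74, 0x5b, 0x6a, 0xbe]

RES = [ 0x74  0x5b  0x6a  0xbe ]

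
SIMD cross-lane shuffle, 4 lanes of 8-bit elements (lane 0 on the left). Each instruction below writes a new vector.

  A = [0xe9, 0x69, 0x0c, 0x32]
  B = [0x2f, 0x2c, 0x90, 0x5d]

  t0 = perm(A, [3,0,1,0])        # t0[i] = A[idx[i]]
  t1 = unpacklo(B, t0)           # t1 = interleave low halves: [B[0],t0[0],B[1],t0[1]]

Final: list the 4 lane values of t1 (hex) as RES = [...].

RES = [0x2f, 0x32, 0x2c, 0xe9]

→ t0 |32|e9|69|e9|
→ t1 |2f|32|2c|e9|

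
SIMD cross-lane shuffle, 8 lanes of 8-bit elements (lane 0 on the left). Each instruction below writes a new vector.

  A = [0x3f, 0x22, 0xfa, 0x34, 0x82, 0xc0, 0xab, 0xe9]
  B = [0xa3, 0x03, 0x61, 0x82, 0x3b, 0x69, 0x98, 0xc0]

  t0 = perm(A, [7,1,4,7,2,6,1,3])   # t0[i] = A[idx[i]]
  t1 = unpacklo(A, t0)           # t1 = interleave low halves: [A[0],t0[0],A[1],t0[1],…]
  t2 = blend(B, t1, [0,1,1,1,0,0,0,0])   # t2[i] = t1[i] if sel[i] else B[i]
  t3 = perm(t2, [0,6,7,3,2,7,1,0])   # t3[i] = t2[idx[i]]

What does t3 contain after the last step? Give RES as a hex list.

→ t0 |e9|22|82|e9|fa|ab|22|34|
→ t1 |3f|e9|22|22|fa|82|34|e9|
→ t2 |a3|e9|22|22|3b|69|98|c0|
→ t3 |a3|98|c0|22|22|c0|e9|a3|

RES = [0xa3, 0x98, 0xc0, 0x22, 0x22, 0xc0, 0xe9, 0xa3]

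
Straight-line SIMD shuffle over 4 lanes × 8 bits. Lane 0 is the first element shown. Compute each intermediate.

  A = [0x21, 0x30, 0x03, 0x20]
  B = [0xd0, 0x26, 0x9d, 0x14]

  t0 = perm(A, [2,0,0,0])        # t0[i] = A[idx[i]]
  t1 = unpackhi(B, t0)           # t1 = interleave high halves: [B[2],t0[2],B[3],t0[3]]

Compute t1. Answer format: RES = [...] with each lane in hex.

  t0: 03 21 21 21
  t1: 9d 21 14 21

RES = [0x9d, 0x21, 0x14, 0x21]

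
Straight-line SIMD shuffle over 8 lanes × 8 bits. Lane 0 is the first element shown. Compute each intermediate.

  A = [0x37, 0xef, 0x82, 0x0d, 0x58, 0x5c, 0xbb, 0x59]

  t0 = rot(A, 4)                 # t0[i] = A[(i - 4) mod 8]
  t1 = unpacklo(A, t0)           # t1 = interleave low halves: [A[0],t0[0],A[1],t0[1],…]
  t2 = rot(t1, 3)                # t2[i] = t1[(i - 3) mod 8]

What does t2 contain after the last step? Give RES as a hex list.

RES = [0xbb, 0x0d, 0x59, 0x37, 0x58, 0xef, 0x5c, 0x82]

  t0: 58 5c bb 59 37 ef 82 0d
  t1: 37 58 ef 5c 82 bb 0d 59
  t2: bb 0d 59 37 58 ef 5c 82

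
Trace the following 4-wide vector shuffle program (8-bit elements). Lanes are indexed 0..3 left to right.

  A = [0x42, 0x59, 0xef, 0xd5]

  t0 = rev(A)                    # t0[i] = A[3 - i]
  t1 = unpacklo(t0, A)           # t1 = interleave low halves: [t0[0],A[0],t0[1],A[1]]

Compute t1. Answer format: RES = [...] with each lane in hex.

  t0: d5 ef 59 42
  t1: d5 42 ef 59

RES = [0xd5, 0x42, 0xef, 0x59]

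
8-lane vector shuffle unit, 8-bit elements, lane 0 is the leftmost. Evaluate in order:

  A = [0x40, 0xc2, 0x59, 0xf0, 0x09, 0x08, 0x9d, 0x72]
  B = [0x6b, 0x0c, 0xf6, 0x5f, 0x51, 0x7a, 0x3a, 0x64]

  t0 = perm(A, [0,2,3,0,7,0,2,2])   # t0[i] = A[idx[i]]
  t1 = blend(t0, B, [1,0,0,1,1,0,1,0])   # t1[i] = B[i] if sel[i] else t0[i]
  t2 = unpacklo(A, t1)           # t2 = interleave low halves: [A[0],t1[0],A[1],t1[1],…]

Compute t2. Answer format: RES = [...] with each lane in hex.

→ t0 |40|59|f0|40|72|40|59|59|
→ t1 |6b|59|f0|5f|51|40|3a|59|
→ t2 |40|6b|c2|59|59|f0|f0|5f|

RES = [ 0x40  0x6b  0xc2  0x59  0x59  0xf0  0xf0  0x5f ]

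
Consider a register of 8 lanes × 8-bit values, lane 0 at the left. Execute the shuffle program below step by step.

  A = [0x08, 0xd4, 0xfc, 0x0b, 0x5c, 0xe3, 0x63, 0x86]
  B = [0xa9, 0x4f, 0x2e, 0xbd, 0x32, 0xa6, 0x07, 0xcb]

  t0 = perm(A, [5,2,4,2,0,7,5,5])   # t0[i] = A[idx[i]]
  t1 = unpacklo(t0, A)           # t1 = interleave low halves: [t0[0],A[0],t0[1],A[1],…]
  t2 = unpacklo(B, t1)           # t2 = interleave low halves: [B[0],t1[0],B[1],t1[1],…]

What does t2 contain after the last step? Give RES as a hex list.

RES = [0xa9, 0xe3, 0x4f, 0x08, 0x2e, 0xfc, 0xbd, 0xd4]

t0 = [0xe3, 0xfc, 0x5c, 0xfc, 0x08, 0x86, 0xe3, 0xe3]
t1 = [0xe3, 0x08, 0xfc, 0xd4, 0x5c, 0xfc, 0xfc, 0x0b]
t2 = [0xa9, 0xe3, 0x4f, 0x08, 0x2e, 0xfc, 0xbd, 0xd4]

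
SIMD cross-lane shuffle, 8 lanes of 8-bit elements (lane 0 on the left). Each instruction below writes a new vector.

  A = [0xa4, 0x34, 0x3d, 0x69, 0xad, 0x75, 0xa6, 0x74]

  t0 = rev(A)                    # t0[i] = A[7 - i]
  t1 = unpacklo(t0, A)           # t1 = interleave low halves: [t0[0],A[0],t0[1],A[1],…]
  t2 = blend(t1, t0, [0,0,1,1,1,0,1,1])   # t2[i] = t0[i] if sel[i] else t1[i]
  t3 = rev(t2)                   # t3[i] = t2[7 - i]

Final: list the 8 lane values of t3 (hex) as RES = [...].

→ t0 |74|a6|75|ad|69|3d|34|a4|
→ t1 |74|a4|a6|34|75|3d|ad|69|
→ t2 |74|a4|75|ad|69|3d|34|a4|
→ t3 |a4|34|3d|69|ad|75|a4|74|

RES = [0xa4, 0x34, 0x3d, 0x69, 0xad, 0x75, 0xa4, 0x74]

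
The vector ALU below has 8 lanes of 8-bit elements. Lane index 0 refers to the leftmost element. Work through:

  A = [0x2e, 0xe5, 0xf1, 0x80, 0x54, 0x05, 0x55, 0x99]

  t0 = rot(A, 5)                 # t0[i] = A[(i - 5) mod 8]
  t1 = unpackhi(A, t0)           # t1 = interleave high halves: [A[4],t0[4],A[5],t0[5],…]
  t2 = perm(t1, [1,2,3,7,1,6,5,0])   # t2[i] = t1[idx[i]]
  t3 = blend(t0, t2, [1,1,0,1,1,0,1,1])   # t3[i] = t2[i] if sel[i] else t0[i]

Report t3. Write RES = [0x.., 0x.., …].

RES = [0x99, 0x05, 0x05, 0xf1, 0x99, 0x2e, 0xe5, 0x54]

→ t0 |80|54|05|55|99|2e|e5|f1|
→ t1 |54|99|05|2e|55|e5|99|f1|
→ t2 |99|05|2e|f1|99|99|e5|54|
→ t3 |99|05|05|f1|99|2e|e5|54|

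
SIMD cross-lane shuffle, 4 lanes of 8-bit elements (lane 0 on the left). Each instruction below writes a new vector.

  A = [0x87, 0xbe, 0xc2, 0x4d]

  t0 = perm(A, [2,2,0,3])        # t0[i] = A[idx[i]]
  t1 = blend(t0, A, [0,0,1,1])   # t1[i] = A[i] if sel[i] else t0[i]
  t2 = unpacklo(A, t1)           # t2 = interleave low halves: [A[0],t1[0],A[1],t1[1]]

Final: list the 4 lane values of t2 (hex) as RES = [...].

RES = [ 0x87  0xc2  0xbe  0xc2 ]

t0 = [0xc2, 0xc2, 0x87, 0x4d]
t1 = [0xc2, 0xc2, 0xc2, 0x4d]
t2 = [0x87, 0xc2, 0xbe, 0xc2]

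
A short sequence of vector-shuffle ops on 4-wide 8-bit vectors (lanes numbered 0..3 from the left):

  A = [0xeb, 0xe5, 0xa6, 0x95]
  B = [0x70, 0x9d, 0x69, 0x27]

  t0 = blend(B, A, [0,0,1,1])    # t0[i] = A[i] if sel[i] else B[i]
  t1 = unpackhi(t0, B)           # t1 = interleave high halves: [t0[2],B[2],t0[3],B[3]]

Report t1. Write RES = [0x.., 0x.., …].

t0 = [0x70, 0x9d, 0xa6, 0x95]
t1 = [0xa6, 0x69, 0x95, 0x27]

RES = [0xa6, 0x69, 0x95, 0x27]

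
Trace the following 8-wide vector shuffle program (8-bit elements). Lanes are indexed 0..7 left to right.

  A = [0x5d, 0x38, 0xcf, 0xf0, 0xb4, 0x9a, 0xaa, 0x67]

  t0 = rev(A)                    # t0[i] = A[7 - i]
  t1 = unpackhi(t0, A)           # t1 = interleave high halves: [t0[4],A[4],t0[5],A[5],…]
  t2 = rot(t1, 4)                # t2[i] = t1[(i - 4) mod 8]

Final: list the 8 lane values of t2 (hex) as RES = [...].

t0 = [0x67, 0xaa, 0x9a, 0xb4, 0xf0, 0xcf, 0x38, 0x5d]
t1 = [0xf0, 0xb4, 0xcf, 0x9a, 0x38, 0xaa, 0x5d, 0x67]
t2 = [0x38, 0xaa, 0x5d, 0x67, 0xf0, 0xb4, 0xcf, 0x9a]

RES = [ 0x38  0xaa  0x5d  0x67  0xf0  0xb4  0xcf  0x9a ]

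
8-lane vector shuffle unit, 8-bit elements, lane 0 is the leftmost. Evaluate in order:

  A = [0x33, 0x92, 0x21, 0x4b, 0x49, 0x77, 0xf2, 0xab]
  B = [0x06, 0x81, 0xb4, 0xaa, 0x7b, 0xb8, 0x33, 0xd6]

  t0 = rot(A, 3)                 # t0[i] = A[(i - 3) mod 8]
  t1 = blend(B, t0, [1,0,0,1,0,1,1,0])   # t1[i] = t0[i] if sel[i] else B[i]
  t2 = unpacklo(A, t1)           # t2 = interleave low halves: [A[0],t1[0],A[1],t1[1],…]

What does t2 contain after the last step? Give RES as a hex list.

RES = [ 0x33  0x77  0x92  0x81  0x21  0xb4  0x4b  0x33 ]

  t0: 77 f2 ab 33 92 21 4b 49
  t1: 77 81 b4 33 7b 21 4b d6
  t2: 33 77 92 81 21 b4 4b 33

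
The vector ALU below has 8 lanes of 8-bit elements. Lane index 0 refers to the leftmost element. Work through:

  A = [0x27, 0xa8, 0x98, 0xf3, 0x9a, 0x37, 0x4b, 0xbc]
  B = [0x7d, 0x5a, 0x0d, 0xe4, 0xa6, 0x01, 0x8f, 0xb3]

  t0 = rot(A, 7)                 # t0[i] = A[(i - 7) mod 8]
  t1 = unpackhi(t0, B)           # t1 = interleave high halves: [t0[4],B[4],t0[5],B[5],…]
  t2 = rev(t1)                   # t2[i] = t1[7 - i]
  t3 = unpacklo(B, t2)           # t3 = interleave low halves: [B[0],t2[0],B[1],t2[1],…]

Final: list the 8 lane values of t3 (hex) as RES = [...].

RES = [ 0x7d  0xb3  0x5a  0x27  0x0d  0x8f  0xe4  0xbc ]

→ t0 |a8|98|f3|9a|37|4b|bc|27|
→ t1 |37|a6|4b|01|bc|8f|27|b3|
→ t2 |b3|27|8f|bc|01|4b|a6|37|
→ t3 |7d|b3|5a|27|0d|8f|e4|bc|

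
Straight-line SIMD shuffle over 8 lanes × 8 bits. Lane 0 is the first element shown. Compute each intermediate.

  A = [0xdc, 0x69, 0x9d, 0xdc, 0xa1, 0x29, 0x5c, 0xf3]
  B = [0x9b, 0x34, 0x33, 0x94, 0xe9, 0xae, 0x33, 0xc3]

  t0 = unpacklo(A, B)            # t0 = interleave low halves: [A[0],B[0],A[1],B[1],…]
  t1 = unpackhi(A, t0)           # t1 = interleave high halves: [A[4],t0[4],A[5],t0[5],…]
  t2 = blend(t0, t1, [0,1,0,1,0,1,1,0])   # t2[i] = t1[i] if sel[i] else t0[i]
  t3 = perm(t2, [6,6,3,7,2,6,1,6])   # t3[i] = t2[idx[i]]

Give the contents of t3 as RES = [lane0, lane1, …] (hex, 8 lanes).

RES = [ 0xf3  0xf3  0x33  0x94  0x69  0xf3  0x9d  0xf3 ]

→ t0 |dc|9b|69|34|9d|33|dc|94|
→ t1 |a1|9d|29|33|5c|dc|f3|94|
→ t2 |dc|9d|69|33|9d|dc|f3|94|
→ t3 |f3|f3|33|94|69|f3|9d|f3|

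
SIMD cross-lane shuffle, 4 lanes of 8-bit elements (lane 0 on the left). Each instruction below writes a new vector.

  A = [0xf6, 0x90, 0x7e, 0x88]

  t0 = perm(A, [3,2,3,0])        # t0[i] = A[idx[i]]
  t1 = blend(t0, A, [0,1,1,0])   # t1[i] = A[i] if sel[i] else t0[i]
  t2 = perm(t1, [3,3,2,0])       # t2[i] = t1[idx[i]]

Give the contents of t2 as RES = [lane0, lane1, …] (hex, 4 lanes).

→ t0 |88|7e|88|f6|
→ t1 |88|90|7e|f6|
→ t2 |f6|f6|7e|88|

RES = [0xf6, 0xf6, 0x7e, 0x88]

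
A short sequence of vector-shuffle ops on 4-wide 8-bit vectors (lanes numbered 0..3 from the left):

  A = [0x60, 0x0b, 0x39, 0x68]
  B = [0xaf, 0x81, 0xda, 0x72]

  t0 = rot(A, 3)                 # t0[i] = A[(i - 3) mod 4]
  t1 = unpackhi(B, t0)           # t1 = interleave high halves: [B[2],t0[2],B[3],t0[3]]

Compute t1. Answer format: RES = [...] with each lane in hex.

RES = [0xda, 0x68, 0x72, 0x60]

  t0: 0b 39 68 60
  t1: da 68 72 60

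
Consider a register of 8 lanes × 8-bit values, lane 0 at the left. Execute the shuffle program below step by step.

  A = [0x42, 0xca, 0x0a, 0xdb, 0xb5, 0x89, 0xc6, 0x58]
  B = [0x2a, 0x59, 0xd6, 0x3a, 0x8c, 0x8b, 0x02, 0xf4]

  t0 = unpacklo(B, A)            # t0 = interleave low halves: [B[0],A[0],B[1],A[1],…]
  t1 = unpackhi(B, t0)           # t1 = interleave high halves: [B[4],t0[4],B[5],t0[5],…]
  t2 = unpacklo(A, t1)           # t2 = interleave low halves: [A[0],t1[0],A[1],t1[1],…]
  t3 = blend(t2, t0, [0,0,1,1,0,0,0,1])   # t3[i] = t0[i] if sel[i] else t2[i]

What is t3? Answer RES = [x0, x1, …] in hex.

RES = [ 0x42  0x8c  0x59  0xca  0x0a  0x8b  0xdb  0xdb ]

t0 = [0x2a, 0x42, 0x59, 0xca, 0xd6, 0x0a, 0x3a, 0xdb]
t1 = [0x8c, 0xd6, 0x8b, 0x0a, 0x02, 0x3a, 0xf4, 0xdb]
t2 = [0x42, 0x8c, 0xca, 0xd6, 0x0a, 0x8b, 0xdb, 0x0a]
t3 = [0x42, 0x8c, 0x59, 0xca, 0x0a, 0x8b, 0xdb, 0xdb]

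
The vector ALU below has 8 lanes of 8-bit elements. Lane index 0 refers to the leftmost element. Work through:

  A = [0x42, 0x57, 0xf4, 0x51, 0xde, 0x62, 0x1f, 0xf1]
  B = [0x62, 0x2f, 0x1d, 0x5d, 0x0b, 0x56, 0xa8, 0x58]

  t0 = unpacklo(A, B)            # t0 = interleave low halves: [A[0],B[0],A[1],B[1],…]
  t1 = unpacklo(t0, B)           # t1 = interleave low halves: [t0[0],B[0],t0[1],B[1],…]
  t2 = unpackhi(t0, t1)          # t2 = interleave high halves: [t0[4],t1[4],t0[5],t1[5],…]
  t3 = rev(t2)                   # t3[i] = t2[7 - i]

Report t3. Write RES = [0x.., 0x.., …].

t0 = [0x42, 0x62, 0x57, 0x2f, 0xf4, 0x1d, 0x51, 0x5d]
t1 = [0x42, 0x62, 0x62, 0x2f, 0x57, 0x1d, 0x2f, 0x5d]
t2 = [0xf4, 0x57, 0x1d, 0x1d, 0x51, 0x2f, 0x5d, 0x5d]
t3 = [0x5d, 0x5d, 0x2f, 0x51, 0x1d, 0x1d, 0x57, 0xf4]

RES = [ 0x5d  0x5d  0x2f  0x51  0x1d  0x1d  0x57  0xf4 ]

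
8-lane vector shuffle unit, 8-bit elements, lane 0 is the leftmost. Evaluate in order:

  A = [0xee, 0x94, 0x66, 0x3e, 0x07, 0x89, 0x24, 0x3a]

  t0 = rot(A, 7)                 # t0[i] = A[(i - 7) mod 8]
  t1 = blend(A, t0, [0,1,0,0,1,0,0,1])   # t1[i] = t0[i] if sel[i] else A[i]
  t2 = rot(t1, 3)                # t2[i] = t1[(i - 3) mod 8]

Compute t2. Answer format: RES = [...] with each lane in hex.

RES = [ 0x89  0x24  0xee  0xee  0x66  0x66  0x3e  0x89 ]

→ t0 |94|66|3e|07|89|24|3a|ee|
→ t1 |ee|66|66|3e|89|89|24|ee|
→ t2 |89|24|ee|ee|66|66|3e|89|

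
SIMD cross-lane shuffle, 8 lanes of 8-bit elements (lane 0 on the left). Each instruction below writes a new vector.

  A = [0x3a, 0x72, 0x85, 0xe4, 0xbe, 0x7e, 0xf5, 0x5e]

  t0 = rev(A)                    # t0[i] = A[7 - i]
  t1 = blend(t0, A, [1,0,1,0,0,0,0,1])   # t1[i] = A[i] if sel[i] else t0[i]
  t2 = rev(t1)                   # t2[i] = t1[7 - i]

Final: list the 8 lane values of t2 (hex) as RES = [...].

RES = [ 0x5e  0x72  0x85  0xe4  0xbe  0x85  0xf5  0x3a ]

  t0: 5e f5 7e be e4 85 72 3a
  t1: 3a f5 85 be e4 85 72 5e
  t2: 5e 72 85 e4 be 85 f5 3a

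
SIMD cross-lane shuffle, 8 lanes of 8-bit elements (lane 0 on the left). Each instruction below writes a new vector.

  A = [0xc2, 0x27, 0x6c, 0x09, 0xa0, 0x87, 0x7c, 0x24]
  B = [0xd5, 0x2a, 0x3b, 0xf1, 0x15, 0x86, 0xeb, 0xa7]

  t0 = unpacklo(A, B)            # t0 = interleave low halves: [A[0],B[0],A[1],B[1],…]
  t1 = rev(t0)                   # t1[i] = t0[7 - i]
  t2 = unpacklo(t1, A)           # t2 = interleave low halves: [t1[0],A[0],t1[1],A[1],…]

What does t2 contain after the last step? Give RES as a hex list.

RES = [ 0xf1  0xc2  0x09  0x27  0x3b  0x6c  0x6c  0x09 ]

t0 = [0xc2, 0xd5, 0x27, 0x2a, 0x6c, 0x3b, 0x09, 0xf1]
t1 = [0xf1, 0x09, 0x3b, 0x6c, 0x2a, 0x27, 0xd5, 0xc2]
t2 = [0xf1, 0xc2, 0x09, 0x27, 0x3b, 0x6c, 0x6c, 0x09]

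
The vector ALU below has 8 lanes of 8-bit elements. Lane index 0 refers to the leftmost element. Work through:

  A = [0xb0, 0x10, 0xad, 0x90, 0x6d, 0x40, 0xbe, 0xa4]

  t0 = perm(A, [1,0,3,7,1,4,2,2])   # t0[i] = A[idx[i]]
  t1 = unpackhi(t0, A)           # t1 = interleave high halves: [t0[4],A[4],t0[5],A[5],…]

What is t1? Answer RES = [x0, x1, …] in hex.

→ t0 |10|b0|90|a4|10|6d|ad|ad|
→ t1 |10|6d|6d|40|ad|be|ad|a4|

RES = [ 0x10  0x6d  0x6d  0x40  0xad  0xbe  0xad  0xa4 ]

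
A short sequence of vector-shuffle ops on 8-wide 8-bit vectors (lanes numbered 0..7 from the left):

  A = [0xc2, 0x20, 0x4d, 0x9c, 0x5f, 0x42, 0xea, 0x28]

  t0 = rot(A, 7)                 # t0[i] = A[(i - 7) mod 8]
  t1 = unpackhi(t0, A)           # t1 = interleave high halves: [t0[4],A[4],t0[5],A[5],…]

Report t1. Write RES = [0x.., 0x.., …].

  t0: 20 4d 9c 5f 42 ea 28 c2
  t1: 42 5f ea 42 28 ea c2 28

RES = [ 0x42  0x5f  0xea  0x42  0x28  0xea  0xc2  0x28 ]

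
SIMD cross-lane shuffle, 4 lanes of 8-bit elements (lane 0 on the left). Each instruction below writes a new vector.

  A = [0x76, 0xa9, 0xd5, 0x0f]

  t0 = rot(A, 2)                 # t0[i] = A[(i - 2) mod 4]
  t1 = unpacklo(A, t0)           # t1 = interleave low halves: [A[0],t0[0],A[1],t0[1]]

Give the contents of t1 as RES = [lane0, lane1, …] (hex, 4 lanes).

→ t0 |d5|0f|76|a9|
→ t1 |76|d5|a9|0f|

RES = [ 0x76  0xd5  0xa9  0x0f ]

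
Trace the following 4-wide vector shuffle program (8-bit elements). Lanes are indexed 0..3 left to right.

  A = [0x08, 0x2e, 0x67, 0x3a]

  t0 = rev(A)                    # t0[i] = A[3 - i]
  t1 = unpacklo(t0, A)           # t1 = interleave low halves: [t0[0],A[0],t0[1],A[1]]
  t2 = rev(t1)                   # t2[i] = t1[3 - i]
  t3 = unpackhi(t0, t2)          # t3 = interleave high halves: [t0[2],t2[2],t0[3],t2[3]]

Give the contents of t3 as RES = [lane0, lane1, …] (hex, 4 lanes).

RES = [0x2e, 0x08, 0x08, 0x3a]

  t0: 3a 67 2e 08
  t1: 3a 08 67 2e
  t2: 2e 67 08 3a
  t3: 2e 08 08 3a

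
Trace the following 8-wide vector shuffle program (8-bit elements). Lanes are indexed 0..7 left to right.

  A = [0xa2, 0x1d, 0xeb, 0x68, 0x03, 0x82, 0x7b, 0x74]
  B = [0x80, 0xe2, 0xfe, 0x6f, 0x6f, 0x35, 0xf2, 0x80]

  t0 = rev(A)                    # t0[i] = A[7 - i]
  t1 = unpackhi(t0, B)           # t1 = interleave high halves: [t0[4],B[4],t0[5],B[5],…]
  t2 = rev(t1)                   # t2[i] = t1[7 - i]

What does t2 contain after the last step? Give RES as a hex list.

RES = [ 0x80  0xa2  0xf2  0x1d  0x35  0xeb  0x6f  0x68 ]

t0 = [0x74, 0x7b, 0x82, 0x03, 0x68, 0xeb, 0x1d, 0xa2]
t1 = [0x68, 0x6f, 0xeb, 0x35, 0x1d, 0xf2, 0xa2, 0x80]
t2 = [0x80, 0xa2, 0xf2, 0x1d, 0x35, 0xeb, 0x6f, 0x68]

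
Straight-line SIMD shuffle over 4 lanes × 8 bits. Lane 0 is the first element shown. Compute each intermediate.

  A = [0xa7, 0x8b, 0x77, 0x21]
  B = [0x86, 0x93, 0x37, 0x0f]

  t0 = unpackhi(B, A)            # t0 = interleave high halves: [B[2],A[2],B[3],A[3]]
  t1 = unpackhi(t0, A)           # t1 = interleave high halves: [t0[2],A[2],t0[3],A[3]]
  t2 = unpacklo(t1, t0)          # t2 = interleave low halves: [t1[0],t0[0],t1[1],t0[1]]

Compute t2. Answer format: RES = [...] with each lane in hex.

RES = [ 0x0f  0x37  0x77  0x77 ]

→ t0 |37|77|0f|21|
→ t1 |0f|77|21|21|
→ t2 |0f|37|77|77|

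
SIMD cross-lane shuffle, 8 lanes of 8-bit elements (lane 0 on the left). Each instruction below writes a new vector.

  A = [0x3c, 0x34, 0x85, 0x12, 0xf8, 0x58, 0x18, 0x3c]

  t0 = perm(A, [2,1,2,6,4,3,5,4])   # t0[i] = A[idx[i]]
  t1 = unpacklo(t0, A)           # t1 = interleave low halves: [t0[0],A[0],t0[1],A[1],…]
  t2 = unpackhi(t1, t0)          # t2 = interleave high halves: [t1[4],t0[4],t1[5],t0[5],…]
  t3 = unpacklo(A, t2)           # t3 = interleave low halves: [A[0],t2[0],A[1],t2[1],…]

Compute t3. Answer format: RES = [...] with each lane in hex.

→ t0 |85|34|85|18|f8|12|58|f8|
→ t1 |85|3c|34|34|85|85|18|12|
→ t2 |85|f8|85|12|18|58|12|f8|
→ t3 |3c|85|34|f8|85|85|12|12|

RES = [0x3c, 0x85, 0x34, 0xf8, 0x85, 0x85, 0x12, 0x12]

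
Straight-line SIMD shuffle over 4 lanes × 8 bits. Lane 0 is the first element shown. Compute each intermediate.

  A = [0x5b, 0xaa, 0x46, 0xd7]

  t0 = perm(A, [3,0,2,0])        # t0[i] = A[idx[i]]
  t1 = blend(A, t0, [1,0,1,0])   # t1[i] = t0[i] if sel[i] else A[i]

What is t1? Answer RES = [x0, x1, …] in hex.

RES = [0xd7, 0xaa, 0x46, 0xd7]

→ t0 |d7|5b|46|5b|
→ t1 |d7|aa|46|d7|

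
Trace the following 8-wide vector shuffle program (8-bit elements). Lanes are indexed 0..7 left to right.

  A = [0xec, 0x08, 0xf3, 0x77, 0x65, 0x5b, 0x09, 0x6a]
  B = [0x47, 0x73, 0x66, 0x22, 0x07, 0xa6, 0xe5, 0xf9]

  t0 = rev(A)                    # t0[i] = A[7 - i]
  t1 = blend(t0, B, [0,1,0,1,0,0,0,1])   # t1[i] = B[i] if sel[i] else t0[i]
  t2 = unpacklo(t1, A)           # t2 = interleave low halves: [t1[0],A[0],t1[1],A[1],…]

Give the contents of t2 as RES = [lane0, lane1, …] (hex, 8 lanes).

  t0: 6a 09 5b 65 77 f3 08 ec
  t1: 6a 73 5b 22 77 f3 08 f9
  t2: 6a ec 73 08 5b f3 22 77

RES = [0x6a, 0xec, 0x73, 0x08, 0x5b, 0xf3, 0x22, 0x77]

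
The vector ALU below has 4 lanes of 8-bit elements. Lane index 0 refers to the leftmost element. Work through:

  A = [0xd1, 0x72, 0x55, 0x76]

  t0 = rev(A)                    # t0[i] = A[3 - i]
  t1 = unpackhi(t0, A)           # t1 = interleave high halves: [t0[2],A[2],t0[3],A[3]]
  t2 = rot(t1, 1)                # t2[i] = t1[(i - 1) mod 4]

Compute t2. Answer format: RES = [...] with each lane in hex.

→ t0 |76|55|72|d1|
→ t1 |72|55|d1|76|
→ t2 |76|72|55|d1|

RES = [0x76, 0x72, 0x55, 0xd1]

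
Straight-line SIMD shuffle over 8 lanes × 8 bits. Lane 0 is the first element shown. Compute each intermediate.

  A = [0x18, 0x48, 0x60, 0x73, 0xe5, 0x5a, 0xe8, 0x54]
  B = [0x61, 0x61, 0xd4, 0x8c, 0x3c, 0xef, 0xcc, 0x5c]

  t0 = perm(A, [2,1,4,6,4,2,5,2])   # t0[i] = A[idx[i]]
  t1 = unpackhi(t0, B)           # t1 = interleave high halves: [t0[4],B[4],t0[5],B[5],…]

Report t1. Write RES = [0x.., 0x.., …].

RES = [0xe5, 0x3c, 0x60, 0xef, 0x5a, 0xcc, 0x60, 0x5c]

  t0: 60 48 e5 e8 e5 60 5a 60
  t1: e5 3c 60 ef 5a cc 60 5c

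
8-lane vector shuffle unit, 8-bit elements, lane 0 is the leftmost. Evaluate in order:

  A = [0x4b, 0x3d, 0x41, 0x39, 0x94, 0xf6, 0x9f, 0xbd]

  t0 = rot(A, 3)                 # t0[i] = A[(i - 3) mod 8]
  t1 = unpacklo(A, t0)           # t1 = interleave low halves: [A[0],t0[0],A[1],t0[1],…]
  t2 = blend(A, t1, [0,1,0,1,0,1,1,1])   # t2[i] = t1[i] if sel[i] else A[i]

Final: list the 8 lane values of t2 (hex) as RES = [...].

RES = [0x4b, 0xf6, 0x41, 0x9f, 0x94, 0xbd, 0x39, 0x4b]

→ t0 |f6|9f|bd|4b|3d|41|39|94|
→ t1 |4b|f6|3d|9f|41|bd|39|4b|
→ t2 |4b|f6|41|9f|94|bd|39|4b|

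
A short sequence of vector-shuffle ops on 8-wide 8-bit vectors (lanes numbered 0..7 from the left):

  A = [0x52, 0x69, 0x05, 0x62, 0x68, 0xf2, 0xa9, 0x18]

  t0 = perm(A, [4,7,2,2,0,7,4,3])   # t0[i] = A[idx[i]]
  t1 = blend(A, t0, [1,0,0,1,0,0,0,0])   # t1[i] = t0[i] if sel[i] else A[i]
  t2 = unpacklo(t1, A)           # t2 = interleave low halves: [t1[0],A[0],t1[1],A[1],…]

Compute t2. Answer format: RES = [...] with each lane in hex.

RES = [ 0x68  0x52  0x69  0x69  0x05  0x05  0x05  0x62 ]

→ t0 |68|18|05|05|52|18|68|62|
→ t1 |68|69|05|05|68|f2|a9|18|
→ t2 |68|52|69|69|05|05|05|62|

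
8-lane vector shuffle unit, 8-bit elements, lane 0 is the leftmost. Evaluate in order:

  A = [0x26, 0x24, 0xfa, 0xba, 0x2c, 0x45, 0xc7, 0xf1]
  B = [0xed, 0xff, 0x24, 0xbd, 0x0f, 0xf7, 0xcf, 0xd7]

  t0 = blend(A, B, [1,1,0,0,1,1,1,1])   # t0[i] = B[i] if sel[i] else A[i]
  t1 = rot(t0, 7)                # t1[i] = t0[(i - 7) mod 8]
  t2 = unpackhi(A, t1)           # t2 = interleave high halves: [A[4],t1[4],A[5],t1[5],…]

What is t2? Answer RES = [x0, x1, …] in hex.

RES = [0x2c, 0xf7, 0x45, 0xcf, 0xc7, 0xd7, 0xf1, 0xed]

  t0: ed ff fa ba 0f f7 cf d7
  t1: ff fa ba 0f f7 cf d7 ed
  t2: 2c f7 45 cf c7 d7 f1 ed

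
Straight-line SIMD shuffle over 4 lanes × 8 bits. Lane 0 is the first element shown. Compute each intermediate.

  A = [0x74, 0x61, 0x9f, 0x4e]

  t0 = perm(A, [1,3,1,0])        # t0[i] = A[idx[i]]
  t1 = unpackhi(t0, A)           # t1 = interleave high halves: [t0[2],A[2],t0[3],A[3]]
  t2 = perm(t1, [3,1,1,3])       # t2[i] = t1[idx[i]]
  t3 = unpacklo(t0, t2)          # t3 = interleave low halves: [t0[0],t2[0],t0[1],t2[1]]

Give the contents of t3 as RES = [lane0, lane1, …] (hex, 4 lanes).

RES = [0x61, 0x4e, 0x4e, 0x9f]

  t0: 61 4e 61 74
  t1: 61 9f 74 4e
  t2: 4e 9f 9f 4e
  t3: 61 4e 4e 9f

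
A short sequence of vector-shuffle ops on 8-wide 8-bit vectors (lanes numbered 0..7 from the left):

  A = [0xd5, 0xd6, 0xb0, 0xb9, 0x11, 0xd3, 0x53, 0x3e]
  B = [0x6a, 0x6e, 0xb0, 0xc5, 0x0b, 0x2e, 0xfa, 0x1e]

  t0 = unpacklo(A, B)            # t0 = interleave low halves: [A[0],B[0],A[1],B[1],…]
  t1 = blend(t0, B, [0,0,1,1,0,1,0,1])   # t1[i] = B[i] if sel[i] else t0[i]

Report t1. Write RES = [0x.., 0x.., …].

RES = [ 0xd5  0x6a  0xb0  0xc5  0xb0  0x2e  0xb9  0x1e ]

  t0: d5 6a d6 6e b0 b0 b9 c5
  t1: d5 6a b0 c5 b0 2e b9 1e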